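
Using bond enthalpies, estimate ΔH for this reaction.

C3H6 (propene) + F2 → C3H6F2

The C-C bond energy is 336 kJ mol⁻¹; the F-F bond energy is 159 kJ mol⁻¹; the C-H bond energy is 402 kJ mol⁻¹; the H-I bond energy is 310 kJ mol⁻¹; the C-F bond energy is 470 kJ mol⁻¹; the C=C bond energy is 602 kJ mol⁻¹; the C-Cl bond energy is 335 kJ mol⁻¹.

ΔH ≈ −515 kJ

Bonds broken (reactants):
  C-C: 1 × 336 = 336
  C-H: 6 × 402 = 2412
  C=C: 1 × 602 = 602
  F-F: 1 × 159 = 159
  Σ(broken) = 3509 kJ
Bonds formed (products):
  C-C: 2 × 336 = 672
  C-F: 2 × 470 = 940
  C-H: 6 × 402 = 2412
  Σ(formed) = 4024 kJ
ΔH = Σ(broken) − Σ(formed) = 3509 − 4024 = −515 kJ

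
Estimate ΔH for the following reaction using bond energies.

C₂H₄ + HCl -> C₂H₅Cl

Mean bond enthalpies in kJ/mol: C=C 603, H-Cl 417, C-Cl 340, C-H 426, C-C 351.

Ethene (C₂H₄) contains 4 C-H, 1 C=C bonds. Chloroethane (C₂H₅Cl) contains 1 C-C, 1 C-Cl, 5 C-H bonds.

Bonds broken (reactants):
  C-H: 4 × 426 = 1704
  C=C: 1 × 603 = 603
  H-Cl: 1 × 417 = 417
  Σ(broken) = 2724 kJ
Bonds formed (products):
  C-C: 1 × 351 = 351
  C-Cl: 1 × 340 = 340
  C-H: 5 × 426 = 2130
  Σ(formed) = 2821 kJ
ΔH = Σ(broken) − Σ(formed) = 2724 − 2821 = −97 kJ

ΔH ≈ −97 kJ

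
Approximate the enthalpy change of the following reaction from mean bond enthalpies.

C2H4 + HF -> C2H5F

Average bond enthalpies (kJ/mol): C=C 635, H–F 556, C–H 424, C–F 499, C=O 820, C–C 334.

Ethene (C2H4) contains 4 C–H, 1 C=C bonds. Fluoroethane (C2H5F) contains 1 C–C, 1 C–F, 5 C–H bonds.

ΔH ≈ −66 kJ

Bonds broken (reactants):
  C–H: 4 × 424 = 1696
  C=C: 1 × 635 = 635
  H–F: 1 × 556 = 556
  Σ(broken) = 2887 kJ
Bonds formed (products):
  C–C: 1 × 334 = 334
  C–F: 1 × 499 = 499
  C–H: 5 × 424 = 2120
  Σ(formed) = 2953 kJ
ΔH = Σ(broken) − Σ(formed) = 2887 − 2953 = −66 kJ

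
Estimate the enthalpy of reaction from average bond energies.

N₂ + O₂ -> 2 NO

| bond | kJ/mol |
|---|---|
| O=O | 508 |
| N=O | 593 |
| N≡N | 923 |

ΔH ≈ +245 kJ

Bonds broken (reactants):
  N≡N: 1 × 923 = 923
  O=O: 1 × 508 = 508
  Σ(broken) = 1431 kJ
Bonds formed (products):
  N=O: 2 × 593 = 1186
  Σ(formed) = 1186 kJ
ΔH = Σ(broken) − Σ(formed) = 1431 − 1186 = +245 kJ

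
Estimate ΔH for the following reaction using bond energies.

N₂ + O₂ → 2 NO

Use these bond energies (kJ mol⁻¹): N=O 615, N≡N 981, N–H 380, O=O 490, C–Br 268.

ΔH ≈ +241 kJ

Bonds broken (reactants):
  N≡N: 1 × 981 = 981
  O=O: 1 × 490 = 490
  Σ(broken) = 1471 kJ
Bonds formed (products):
  N=O: 2 × 615 = 1230
  Σ(formed) = 1230 kJ
ΔH = Σ(broken) − Σ(formed) = 1471 − 1230 = +241 kJ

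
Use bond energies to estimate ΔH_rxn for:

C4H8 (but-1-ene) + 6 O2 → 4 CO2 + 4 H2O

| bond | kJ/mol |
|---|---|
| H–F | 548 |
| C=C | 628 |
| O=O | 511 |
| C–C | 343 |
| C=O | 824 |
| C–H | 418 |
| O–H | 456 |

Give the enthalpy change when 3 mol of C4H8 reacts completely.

Bonds broken (reactants):
  C–C: 2 × 343 = 686
  C–H: 8 × 418 = 3344
  C=C: 1 × 628 = 628
  O=O: 6 × 511 = 3066
  Σ(broken) = 7724 kJ
Bonds formed (products):
  C=O: 8 × 824 = 6592
  O–H: 8 × 456 = 3648
  Σ(formed) = 10240 kJ
ΔH = Σ(broken) − Σ(formed) = 7724 − 10240 = −2516 kJ
For 3× the reaction as written: 3 × (−2516) = −7548 kJ

ΔH = −7548 kJ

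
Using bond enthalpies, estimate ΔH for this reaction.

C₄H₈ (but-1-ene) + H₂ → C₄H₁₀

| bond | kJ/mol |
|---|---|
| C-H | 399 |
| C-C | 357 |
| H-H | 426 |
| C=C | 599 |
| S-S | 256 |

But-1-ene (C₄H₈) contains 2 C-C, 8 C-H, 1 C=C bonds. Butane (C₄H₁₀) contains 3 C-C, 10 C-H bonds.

Bonds broken (reactants):
  C-C: 2 × 357 = 714
  C-H: 8 × 399 = 3192
  C=C: 1 × 599 = 599
  H-H: 1 × 426 = 426
  Σ(broken) = 4931 kJ
Bonds formed (products):
  C-C: 3 × 357 = 1071
  C-H: 10 × 399 = 3990
  Σ(formed) = 5061 kJ
ΔH = Σ(broken) − Σ(formed) = 4931 − 5061 = −130 kJ

ΔH ≈ −130 kJ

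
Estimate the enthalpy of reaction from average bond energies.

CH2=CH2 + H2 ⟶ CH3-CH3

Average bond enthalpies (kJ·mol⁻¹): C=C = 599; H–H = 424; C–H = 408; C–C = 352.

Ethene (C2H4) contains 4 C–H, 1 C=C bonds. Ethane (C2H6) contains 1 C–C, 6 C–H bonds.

Bonds broken (reactants):
  C–H: 4 × 408 = 1632
  C=C: 1 × 599 = 599
  H–H: 1 × 424 = 424
  Σ(broken) = 2655 kJ
Bonds formed (products):
  C–C: 1 × 352 = 352
  C–H: 6 × 408 = 2448
  Σ(formed) = 2800 kJ
ΔH = Σ(broken) − Σ(formed) = 2655 − 2800 = −145 kJ

ΔH ≈ −145 kJ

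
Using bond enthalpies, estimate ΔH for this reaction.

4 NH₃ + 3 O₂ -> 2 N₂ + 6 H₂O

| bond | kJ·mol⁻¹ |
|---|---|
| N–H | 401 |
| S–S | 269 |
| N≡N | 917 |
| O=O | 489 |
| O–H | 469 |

Bonds broken (reactants):
  N–H: 12 × 401 = 4812
  O=O: 3 × 489 = 1467
  Σ(broken) = 6279 kJ
Bonds formed (products):
  N≡N: 2 × 917 = 1834
  O–H: 12 × 469 = 5628
  Σ(formed) = 7462 kJ
ΔH = Σ(broken) − Σ(formed) = 6279 − 7462 = −1183 kJ

ΔH ≈ −1183 kJ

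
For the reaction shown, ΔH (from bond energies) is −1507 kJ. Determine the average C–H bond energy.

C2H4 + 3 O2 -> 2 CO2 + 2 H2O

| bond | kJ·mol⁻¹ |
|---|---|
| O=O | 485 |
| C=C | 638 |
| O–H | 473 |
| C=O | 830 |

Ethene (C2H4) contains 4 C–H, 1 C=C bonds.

Let D be the C–H bond energy.
Σ(broken) = 4×D + 1×638 + 3×485 = 2093 + 4D
Σ(formed) = 4×830 + 4×473 = 5212
ΔH = Σ(broken) − Σ(formed) = (2093 + 4D) − (5212) = −3119 + 4D
Setting this equal to −1507 kJ gives 4D = 1612, so D = 403 kJ/mol.

D(C–H) ≈ 403 kJ/mol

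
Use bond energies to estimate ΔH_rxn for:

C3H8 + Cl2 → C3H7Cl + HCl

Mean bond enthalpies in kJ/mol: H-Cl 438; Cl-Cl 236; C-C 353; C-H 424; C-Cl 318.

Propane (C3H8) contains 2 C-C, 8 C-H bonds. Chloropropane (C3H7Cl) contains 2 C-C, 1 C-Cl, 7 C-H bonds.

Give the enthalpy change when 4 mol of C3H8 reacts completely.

Bonds broken (reactants):
  C-C: 2 × 353 = 706
  C-H: 8 × 424 = 3392
  Cl-Cl: 1 × 236 = 236
  Σ(broken) = 4334 kJ
Bonds formed (products):
  C-C: 2 × 353 = 706
  C-Cl: 1 × 318 = 318
  C-H: 7 × 424 = 2968
  H-Cl: 1 × 438 = 438
  Σ(formed) = 4430 kJ
ΔH = Σ(broken) − Σ(formed) = 4334 − 4430 = −96 kJ
For 4× the reaction as written: 4 × (−96) = −384 kJ

ΔH = −384 kJ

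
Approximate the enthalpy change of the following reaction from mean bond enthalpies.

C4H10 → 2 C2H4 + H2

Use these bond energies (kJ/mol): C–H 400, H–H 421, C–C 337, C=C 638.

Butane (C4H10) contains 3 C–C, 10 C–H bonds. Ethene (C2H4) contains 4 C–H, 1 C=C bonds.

Bonds broken (reactants):
  C–C: 3 × 337 = 1011
  C–H: 10 × 400 = 4000
  Σ(broken) = 5011 kJ
Bonds formed (products):
  C–H: 8 × 400 = 3200
  C=C: 2 × 638 = 1276
  H–H: 1 × 421 = 421
  Σ(formed) = 4897 kJ
ΔH = Σ(broken) − Σ(formed) = 5011 − 4897 = +114 kJ

ΔH ≈ +114 kJ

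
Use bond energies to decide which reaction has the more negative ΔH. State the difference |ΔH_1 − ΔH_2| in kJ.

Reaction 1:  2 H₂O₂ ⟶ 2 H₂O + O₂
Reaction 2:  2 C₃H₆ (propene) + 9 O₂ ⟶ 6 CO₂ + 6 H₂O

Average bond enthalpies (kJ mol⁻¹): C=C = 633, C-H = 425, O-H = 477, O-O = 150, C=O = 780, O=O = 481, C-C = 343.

Reaction 1:
  Bonds broken (reactants):
    O-H: 4 × 477 = 1908
    O-O: 2 × 150 = 300
    Σ(broken) = 2208 kJ
  Bonds formed (products):
    O-H: 4 × 477 = 1908
    O=O: 1 × 481 = 481
    Σ(formed) = 2389 kJ
  ΔH_1 = 2208 − 2389 = −181 kJ
Reaction 2:
  Bonds broken (reactants):
    C-C: 2 × 343 = 686
    C-H: 12 × 425 = 5100
    C=C: 2 × 633 = 1266
    O=O: 9 × 481 = 4329
    Σ(broken) = 11381 kJ
  Bonds formed (products):
    C=O: 12 × 780 = 9360
    O-H: 12 × 477 = 5724
    Σ(formed) = 15084 kJ
  ΔH_2 = 11381 − 15084 = −3703 kJ
ΔH_1 − ΔH_2 = +3522 kJ, so reaction 2 has the more negative ΔH; |ΔH_1 − ΔH_2| = 3522 kJ.

Reaction 2, by 3522 kJ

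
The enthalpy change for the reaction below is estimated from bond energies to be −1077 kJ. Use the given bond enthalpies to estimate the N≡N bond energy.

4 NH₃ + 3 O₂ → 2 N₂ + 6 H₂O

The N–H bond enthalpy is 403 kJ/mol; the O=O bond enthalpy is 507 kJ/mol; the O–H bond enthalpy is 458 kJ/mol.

D(N≡N) ≈ 969 kJ/mol

Let D be the N≡N bond energy.
Σ(broken) = 12×403 + 3×507 = 6357
Σ(formed) = 2×D + 12×458 = 5496 + 2D
ΔH = Σ(broken) − Σ(formed) = (6357) − (5496 + 2D) = +861 − 2D
Setting this equal to −1077 kJ gives 2D = 1938, so D = 969 kJ/mol.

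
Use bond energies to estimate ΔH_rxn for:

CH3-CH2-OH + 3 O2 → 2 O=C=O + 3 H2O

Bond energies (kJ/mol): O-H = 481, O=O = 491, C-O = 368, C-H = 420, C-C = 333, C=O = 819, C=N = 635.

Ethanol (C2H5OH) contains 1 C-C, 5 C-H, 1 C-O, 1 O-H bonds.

Bonds broken (reactants):
  C-C: 1 × 333 = 333
  C-H: 5 × 420 = 2100
  C-O: 1 × 368 = 368
  O-H: 1 × 481 = 481
  O=O: 3 × 491 = 1473
  Σ(broken) = 4755 kJ
Bonds formed (products):
  C=O: 4 × 819 = 3276
  O-H: 6 × 481 = 2886
  Σ(formed) = 6162 kJ
ΔH = Σ(broken) − Σ(formed) = 4755 − 6162 = −1407 kJ

ΔH ≈ −1407 kJ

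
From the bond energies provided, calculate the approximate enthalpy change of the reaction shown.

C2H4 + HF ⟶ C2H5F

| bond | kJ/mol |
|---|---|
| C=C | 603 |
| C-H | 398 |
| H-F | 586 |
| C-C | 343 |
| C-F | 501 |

ΔH ≈ −53 kJ

Bonds broken (reactants):
  C-H: 4 × 398 = 1592
  C=C: 1 × 603 = 603
  H-F: 1 × 586 = 586
  Σ(broken) = 2781 kJ
Bonds formed (products):
  C-C: 1 × 343 = 343
  C-F: 1 × 501 = 501
  C-H: 5 × 398 = 1990
  Σ(formed) = 2834 kJ
ΔH = Σ(broken) − Σ(formed) = 2781 − 2834 = −53 kJ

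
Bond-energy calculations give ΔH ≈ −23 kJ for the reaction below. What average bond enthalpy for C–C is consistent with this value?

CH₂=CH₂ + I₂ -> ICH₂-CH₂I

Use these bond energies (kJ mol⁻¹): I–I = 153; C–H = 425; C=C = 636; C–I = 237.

D(C–C) ≈ 338 kJ/mol

Let D be the C–C bond energy.
Σ(broken) = 4×425 + 1×636 + 1×153 = 2489
Σ(formed) = 1×D + 4×425 + 2×237 = 2174 + D
ΔH = Σ(broken) − Σ(formed) = (2489) − (2174 + D) = +315 − D
Setting this equal to −23 kJ gives D = 338 kJ/mol.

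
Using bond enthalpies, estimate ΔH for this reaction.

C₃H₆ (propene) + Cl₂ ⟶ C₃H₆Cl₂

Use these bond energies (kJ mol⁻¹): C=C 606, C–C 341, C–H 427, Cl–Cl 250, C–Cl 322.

ΔH ≈ −129 kJ

Bonds broken (reactants):
  C–C: 1 × 341 = 341
  C–H: 6 × 427 = 2562
  C=C: 1 × 606 = 606
  Cl–Cl: 1 × 250 = 250
  Σ(broken) = 3759 kJ
Bonds formed (products):
  C–C: 2 × 341 = 682
  C–Cl: 2 × 322 = 644
  C–H: 6 × 427 = 2562
  Σ(formed) = 3888 kJ
ΔH = Σ(broken) − Σ(formed) = 3759 − 3888 = −129 kJ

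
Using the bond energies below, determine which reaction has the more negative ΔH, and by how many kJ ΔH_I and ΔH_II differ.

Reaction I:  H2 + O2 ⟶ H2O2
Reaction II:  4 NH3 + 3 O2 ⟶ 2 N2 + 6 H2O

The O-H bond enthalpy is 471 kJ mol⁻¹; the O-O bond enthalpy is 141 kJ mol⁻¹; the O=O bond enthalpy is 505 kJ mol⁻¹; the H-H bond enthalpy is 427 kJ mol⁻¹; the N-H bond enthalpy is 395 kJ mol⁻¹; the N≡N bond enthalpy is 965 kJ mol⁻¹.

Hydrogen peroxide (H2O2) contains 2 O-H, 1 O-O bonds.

Reaction I:
  Bonds broken (reactants):
    H-H: 1 × 427 = 427
    O=O: 1 × 505 = 505
    Σ(broken) = 932 kJ
  Bonds formed (products):
    O-H: 2 × 471 = 942
    O-O: 1 × 141 = 141
    Σ(formed) = 1083 kJ
  ΔH_I = 932 − 1083 = −151 kJ
Reaction II:
  Bonds broken (reactants):
    N-H: 12 × 395 = 4740
    O=O: 3 × 505 = 1515
    Σ(broken) = 6255 kJ
  Bonds formed (products):
    N≡N: 2 × 965 = 1930
    O-H: 12 × 471 = 5652
    Σ(formed) = 7582 kJ
  ΔH_II = 6255 − 7582 = −1327 kJ
ΔH_I − ΔH_II = +1176 kJ, so reaction II has the more negative ΔH; |ΔH_I − ΔH_II| = 1176 kJ.

Reaction II, by 1176 kJ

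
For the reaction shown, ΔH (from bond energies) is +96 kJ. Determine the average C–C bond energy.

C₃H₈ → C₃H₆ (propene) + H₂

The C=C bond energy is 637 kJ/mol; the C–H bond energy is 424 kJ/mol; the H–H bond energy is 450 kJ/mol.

Let D be the C–C bond energy.
Σ(broken) = 2×D + 8×424 = 3392 + 2D
Σ(formed) = 1×D + 6×424 + 1×637 + 1×450 = 3631 + D
ΔH = Σ(broken) − Σ(formed) = (3392 + 2D) − (3631 + D) = −239 + D
Setting this equal to +96 kJ gives D = 335 kJ/mol.

D(C–C) ≈ 335 kJ/mol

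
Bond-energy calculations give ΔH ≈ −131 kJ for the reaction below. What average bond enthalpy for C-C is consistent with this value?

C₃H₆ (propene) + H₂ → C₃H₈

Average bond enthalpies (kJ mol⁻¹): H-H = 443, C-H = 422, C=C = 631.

D(C-C) ≈ 361 kJ/mol

Let D be the C-C bond energy.
Σ(broken) = 1×D + 6×422 + 1×631 + 1×443 = 3606 + D
Σ(formed) = 2×D + 8×422 = 3376 + 2D
ΔH = Σ(broken) − Σ(formed) = (3606 + D) − (3376 + 2D) = +230 − D
Setting this equal to −131 kJ gives D = 361 kJ/mol.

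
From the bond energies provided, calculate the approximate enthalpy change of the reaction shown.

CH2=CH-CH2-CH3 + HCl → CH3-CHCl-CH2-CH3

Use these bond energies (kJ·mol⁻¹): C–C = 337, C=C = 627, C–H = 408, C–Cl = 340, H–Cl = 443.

ΔH ≈ −15 kJ

Bonds broken (reactants):
  C–C: 2 × 337 = 674
  C–H: 8 × 408 = 3264
  C=C: 1 × 627 = 627
  H–Cl: 1 × 443 = 443
  Σ(broken) = 5008 kJ
Bonds formed (products):
  C–C: 3 × 337 = 1011
  C–Cl: 1 × 340 = 340
  C–H: 9 × 408 = 3672
  Σ(formed) = 5023 kJ
ΔH = Σ(broken) − Σ(formed) = 5008 − 5023 = −15 kJ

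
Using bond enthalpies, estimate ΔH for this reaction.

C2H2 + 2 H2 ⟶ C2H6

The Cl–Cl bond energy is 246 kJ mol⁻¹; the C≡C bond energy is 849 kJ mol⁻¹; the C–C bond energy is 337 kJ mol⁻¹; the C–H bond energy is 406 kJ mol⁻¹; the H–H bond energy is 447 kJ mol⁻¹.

ΔH ≈ −218 kJ

Bonds broken (reactants):
  C≡C: 1 × 849 = 849
  C–H: 2 × 406 = 812
  H–H: 2 × 447 = 894
  Σ(broken) = 2555 kJ
Bonds formed (products):
  C–C: 1 × 337 = 337
  C–H: 6 × 406 = 2436
  Σ(formed) = 2773 kJ
ΔH = Σ(broken) − Σ(formed) = 2555 − 2773 = −218 kJ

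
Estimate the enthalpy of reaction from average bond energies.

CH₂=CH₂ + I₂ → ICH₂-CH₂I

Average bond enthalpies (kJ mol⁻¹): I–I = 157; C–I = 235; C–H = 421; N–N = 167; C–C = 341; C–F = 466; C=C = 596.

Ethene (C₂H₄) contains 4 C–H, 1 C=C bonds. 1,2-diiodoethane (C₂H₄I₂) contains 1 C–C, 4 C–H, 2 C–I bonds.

Bonds broken (reactants):
  C–H: 4 × 421 = 1684
  C=C: 1 × 596 = 596
  I–I: 1 × 157 = 157
  Σ(broken) = 2437 kJ
Bonds formed (products):
  C–C: 1 × 341 = 341
  C–H: 4 × 421 = 1684
  C–I: 2 × 235 = 470
  Σ(formed) = 2495 kJ
ΔH = Σ(broken) − Σ(formed) = 2437 − 2495 = −58 kJ

ΔH ≈ −58 kJ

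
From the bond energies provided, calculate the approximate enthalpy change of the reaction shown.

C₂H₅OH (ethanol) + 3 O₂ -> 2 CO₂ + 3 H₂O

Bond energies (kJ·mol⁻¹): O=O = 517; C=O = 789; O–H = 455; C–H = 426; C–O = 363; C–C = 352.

ΔH ≈ −1035 kJ

Bonds broken (reactants):
  C–C: 1 × 352 = 352
  C–H: 5 × 426 = 2130
  C–O: 1 × 363 = 363
  O–H: 1 × 455 = 455
  O=O: 3 × 517 = 1551
  Σ(broken) = 4851 kJ
Bonds formed (products):
  C=O: 4 × 789 = 3156
  O–H: 6 × 455 = 2730
  Σ(formed) = 5886 kJ
ΔH = Σ(broken) − Σ(formed) = 4851 − 5886 = −1035 kJ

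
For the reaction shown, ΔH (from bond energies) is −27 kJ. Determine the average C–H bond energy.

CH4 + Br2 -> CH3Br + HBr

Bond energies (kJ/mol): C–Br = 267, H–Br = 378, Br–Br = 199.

D(C–H) ≈ 419 kJ/mol

Let D be the C–H bond energy.
Σ(broken) = 1×199 + 4×D = 199 + 4D
Σ(formed) = 1×267 + 3×D + 1×378 = 645 + 3D
ΔH = Σ(broken) − Σ(formed) = (199 + 4D) − (645 + 3D) = −446 + D
Setting this equal to −27 kJ gives D = 419 kJ/mol.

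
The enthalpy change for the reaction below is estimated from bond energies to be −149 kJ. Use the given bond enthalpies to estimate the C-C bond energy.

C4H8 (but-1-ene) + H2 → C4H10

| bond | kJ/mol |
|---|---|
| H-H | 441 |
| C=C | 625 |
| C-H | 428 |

Let D be the C-C bond energy.
Σ(broken) = 2×D + 8×428 + 1×625 + 1×441 = 4490 + 2D
Σ(formed) = 3×D + 10×428 = 4280 + 3D
ΔH = Σ(broken) − Σ(formed) = (4490 + 2D) − (4280 + 3D) = +210 − D
Setting this equal to −149 kJ gives D = 359 kJ/mol.

D(C-C) ≈ 359 kJ/mol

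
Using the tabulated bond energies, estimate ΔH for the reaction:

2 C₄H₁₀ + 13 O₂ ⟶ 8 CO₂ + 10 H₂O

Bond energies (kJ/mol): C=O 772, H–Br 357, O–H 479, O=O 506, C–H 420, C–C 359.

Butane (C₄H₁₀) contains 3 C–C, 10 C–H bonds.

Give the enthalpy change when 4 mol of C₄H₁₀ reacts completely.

ΔH = −9600 kJ

Bonds broken (reactants):
  C–C: 6 × 359 = 2154
  C–H: 20 × 420 = 8400
  O=O: 13 × 506 = 6578
  Σ(broken) = 17132 kJ
Bonds formed (products):
  C=O: 16 × 772 = 12352
  O–H: 20 × 479 = 9580
  Σ(formed) = 21932 kJ
ΔH = Σ(broken) − Σ(formed) = 17132 − 21932 = −4800 kJ
For 2× the reaction as written: 2 × (−4800) = −9600 kJ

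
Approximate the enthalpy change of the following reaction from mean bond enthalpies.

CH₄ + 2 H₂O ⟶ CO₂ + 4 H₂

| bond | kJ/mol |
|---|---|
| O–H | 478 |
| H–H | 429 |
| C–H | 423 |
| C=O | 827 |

ΔH ≈ +234 kJ

Bonds broken (reactants):
  C–H: 4 × 423 = 1692
  O–H: 4 × 478 = 1912
  Σ(broken) = 3604 kJ
Bonds formed (products):
  C=O: 2 × 827 = 1654
  H–H: 4 × 429 = 1716
  Σ(formed) = 3370 kJ
ΔH = Σ(broken) − Σ(formed) = 3604 − 3370 = +234 kJ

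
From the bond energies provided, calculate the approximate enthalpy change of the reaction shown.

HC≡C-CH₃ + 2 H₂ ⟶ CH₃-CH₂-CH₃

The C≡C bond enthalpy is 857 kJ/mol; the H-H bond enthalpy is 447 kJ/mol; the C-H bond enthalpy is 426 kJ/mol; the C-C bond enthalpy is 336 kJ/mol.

ΔH ≈ −289 kJ

Bonds broken (reactants):
  C≡C: 1 × 857 = 857
  C-C: 1 × 336 = 336
  C-H: 4 × 426 = 1704
  H-H: 2 × 447 = 894
  Σ(broken) = 3791 kJ
Bonds formed (products):
  C-C: 2 × 336 = 672
  C-H: 8 × 426 = 3408
  Σ(formed) = 4080 kJ
ΔH = Σ(broken) − Σ(formed) = 3791 − 4080 = −289 kJ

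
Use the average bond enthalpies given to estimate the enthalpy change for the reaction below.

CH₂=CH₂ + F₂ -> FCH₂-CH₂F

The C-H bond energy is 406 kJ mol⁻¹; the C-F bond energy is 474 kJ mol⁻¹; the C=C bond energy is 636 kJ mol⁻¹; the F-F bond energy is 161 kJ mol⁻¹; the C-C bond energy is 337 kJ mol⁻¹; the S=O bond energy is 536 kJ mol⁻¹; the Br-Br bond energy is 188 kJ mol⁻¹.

Bonds broken (reactants):
  C-H: 4 × 406 = 1624
  C=C: 1 × 636 = 636
  F-F: 1 × 161 = 161
  Σ(broken) = 2421 kJ
Bonds formed (products):
  C-C: 1 × 337 = 337
  C-F: 2 × 474 = 948
  C-H: 4 × 406 = 1624
  Σ(formed) = 2909 kJ
ΔH = Σ(broken) − Σ(formed) = 2421 − 2909 = −488 kJ

ΔH ≈ −488 kJ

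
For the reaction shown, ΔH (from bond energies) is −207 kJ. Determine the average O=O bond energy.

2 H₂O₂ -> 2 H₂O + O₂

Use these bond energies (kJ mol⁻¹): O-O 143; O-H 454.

Let D be the O=O bond energy.
Σ(broken) = 4×454 + 2×143 = 2102
Σ(formed) = 4×454 + 1×D = 1816 + D
ΔH = Σ(broken) − Σ(formed) = (2102) − (1816 + D) = +286 − D
Setting this equal to −207 kJ gives D = 493 kJ/mol.

D(O=O) ≈ 493 kJ/mol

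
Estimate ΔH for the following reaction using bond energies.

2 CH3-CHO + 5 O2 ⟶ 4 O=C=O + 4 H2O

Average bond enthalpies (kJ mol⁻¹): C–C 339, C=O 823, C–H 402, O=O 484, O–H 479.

Bonds broken (reactants):
  C–C: 2 × 339 = 678
  C–H: 8 × 402 = 3216
  C=O: 2 × 823 = 1646
  O=O: 5 × 484 = 2420
  Σ(broken) = 7960 kJ
Bonds formed (products):
  C=O: 8 × 823 = 6584
  O–H: 8 × 479 = 3832
  Σ(formed) = 10416 kJ
ΔH = Σ(broken) − Σ(formed) = 7960 − 10416 = −2456 kJ

ΔH ≈ −2456 kJ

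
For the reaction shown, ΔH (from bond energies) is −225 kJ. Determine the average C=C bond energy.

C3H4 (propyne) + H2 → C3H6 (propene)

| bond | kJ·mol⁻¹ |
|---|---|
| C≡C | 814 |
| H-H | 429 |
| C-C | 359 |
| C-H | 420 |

Let D be the C=C bond energy.
Σ(broken) = 1×814 + 1×359 + 4×420 + 1×429 = 3282
Σ(formed) = 1×359 + 6×420 + 1×D = 2879 + D
ΔH = Σ(broken) − Σ(formed) = (3282) − (2879 + D) = +403 − D
Setting this equal to −225 kJ gives D = 628 kJ/mol.

D(C=C) ≈ 628 kJ/mol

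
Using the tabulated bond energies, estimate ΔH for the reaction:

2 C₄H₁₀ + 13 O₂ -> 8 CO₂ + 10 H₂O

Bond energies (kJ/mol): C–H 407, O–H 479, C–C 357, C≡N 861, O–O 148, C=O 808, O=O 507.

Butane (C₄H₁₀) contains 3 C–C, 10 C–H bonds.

ΔH ≈ −5635 kJ

Bonds broken (reactants):
  C–C: 6 × 357 = 2142
  C–H: 20 × 407 = 8140
  O=O: 13 × 507 = 6591
  Σ(broken) = 16873 kJ
Bonds formed (products):
  C=O: 16 × 808 = 12928
  O–H: 20 × 479 = 9580
  Σ(formed) = 22508 kJ
ΔH = Σ(broken) − Σ(formed) = 16873 − 22508 = −5635 kJ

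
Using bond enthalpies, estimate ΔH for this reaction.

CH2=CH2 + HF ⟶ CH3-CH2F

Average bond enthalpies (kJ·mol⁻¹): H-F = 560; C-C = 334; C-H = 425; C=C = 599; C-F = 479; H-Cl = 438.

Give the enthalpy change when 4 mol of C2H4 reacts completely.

ΔH = −316 kJ

Bonds broken (reactants):
  C-H: 4 × 425 = 1700
  C=C: 1 × 599 = 599
  H-F: 1 × 560 = 560
  Σ(broken) = 2859 kJ
Bonds formed (products):
  C-C: 1 × 334 = 334
  C-F: 1 × 479 = 479
  C-H: 5 × 425 = 2125
  Σ(formed) = 2938 kJ
ΔH = Σ(broken) − Σ(formed) = 2859 − 2938 = −79 kJ
For 4× the reaction as written: 4 × (−79) = −316 kJ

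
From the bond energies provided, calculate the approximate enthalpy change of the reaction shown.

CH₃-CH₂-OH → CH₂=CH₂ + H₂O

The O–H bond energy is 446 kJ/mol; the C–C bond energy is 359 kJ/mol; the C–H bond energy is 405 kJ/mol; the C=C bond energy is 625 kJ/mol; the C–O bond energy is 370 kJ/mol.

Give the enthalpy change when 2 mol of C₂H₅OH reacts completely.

ΔH = +126 kJ

Bonds broken (reactants):
  C–C: 1 × 359 = 359
  C–H: 5 × 405 = 2025
  C–O: 1 × 370 = 370
  O–H: 1 × 446 = 446
  Σ(broken) = 3200 kJ
Bonds formed (products):
  C–H: 4 × 405 = 1620
  C=C: 1 × 625 = 625
  O–H: 2 × 446 = 892
  Σ(formed) = 3137 kJ
ΔH = Σ(broken) − Σ(formed) = 3200 − 3137 = +63 kJ
For 2× the reaction as written: 2 × (+63) = +126 kJ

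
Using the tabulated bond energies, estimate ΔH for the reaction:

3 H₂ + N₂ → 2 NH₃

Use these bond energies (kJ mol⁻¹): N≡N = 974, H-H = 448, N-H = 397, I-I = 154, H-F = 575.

ΔH ≈ −64 kJ

Bonds broken (reactants):
  H-H: 3 × 448 = 1344
  N≡N: 1 × 974 = 974
  Σ(broken) = 2318 kJ
Bonds formed (products):
  N-H: 6 × 397 = 2382
  Σ(formed) = 2382 kJ
ΔH = Σ(broken) − Σ(formed) = 2318 − 2382 = −64 kJ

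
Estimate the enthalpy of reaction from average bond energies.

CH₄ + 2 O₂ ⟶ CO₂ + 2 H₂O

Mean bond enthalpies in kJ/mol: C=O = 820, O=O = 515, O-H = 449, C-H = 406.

Bonds broken (reactants):
  C-H: 4 × 406 = 1624
  O=O: 2 × 515 = 1030
  Σ(broken) = 2654 kJ
Bonds formed (products):
  C=O: 2 × 820 = 1640
  O-H: 4 × 449 = 1796
  Σ(formed) = 3436 kJ
ΔH = Σ(broken) − Σ(formed) = 2654 − 3436 = −782 kJ

ΔH ≈ −782 kJ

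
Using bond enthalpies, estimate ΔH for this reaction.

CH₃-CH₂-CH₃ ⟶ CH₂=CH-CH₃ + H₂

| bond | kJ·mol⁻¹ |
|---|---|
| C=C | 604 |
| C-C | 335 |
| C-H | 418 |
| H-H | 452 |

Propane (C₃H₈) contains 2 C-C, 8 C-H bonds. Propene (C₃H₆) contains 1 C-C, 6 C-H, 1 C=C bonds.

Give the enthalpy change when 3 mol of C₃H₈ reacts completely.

ΔH = +345 kJ

Bonds broken (reactants):
  C-C: 2 × 335 = 670
  C-H: 8 × 418 = 3344
  Σ(broken) = 4014 kJ
Bonds formed (products):
  C-C: 1 × 335 = 335
  C-H: 6 × 418 = 2508
  C=C: 1 × 604 = 604
  H-H: 1 × 452 = 452
  Σ(formed) = 3899 kJ
ΔH = Σ(broken) − Σ(formed) = 4014 − 3899 = +115 kJ
For 3× the reaction as written: 3 × (+115) = +345 kJ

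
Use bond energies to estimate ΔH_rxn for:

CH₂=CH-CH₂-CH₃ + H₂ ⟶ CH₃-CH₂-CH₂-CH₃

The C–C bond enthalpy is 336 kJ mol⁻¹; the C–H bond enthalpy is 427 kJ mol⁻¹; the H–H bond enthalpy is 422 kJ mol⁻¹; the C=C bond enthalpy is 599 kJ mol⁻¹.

Bonds broken (reactants):
  C–C: 2 × 336 = 672
  C–H: 8 × 427 = 3416
  C=C: 1 × 599 = 599
  H–H: 1 × 422 = 422
  Σ(broken) = 5109 kJ
Bonds formed (products):
  C–C: 3 × 336 = 1008
  C–H: 10 × 427 = 4270
  Σ(formed) = 5278 kJ
ΔH = Σ(broken) − Σ(formed) = 5109 − 5278 = −169 kJ

ΔH ≈ −169 kJ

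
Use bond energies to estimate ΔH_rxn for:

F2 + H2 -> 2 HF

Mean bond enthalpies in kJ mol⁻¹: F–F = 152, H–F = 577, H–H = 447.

ΔH ≈ −555 kJ

Bonds broken (reactants):
  F–F: 1 × 152 = 152
  H–H: 1 × 447 = 447
  Σ(broken) = 599 kJ
Bonds formed (products):
  H–F: 2 × 577 = 1154
  Σ(formed) = 1154 kJ
ΔH = Σ(broken) − Σ(formed) = 599 − 1154 = −555 kJ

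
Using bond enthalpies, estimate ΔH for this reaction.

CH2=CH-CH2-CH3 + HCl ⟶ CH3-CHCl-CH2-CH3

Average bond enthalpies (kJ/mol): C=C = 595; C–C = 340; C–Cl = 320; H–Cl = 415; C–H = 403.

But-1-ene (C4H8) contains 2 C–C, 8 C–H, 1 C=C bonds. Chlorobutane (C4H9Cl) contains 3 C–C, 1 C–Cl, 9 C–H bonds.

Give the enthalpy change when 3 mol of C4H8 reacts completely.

ΔH = −159 kJ

Bonds broken (reactants):
  C–C: 2 × 340 = 680
  C–H: 8 × 403 = 3224
  C=C: 1 × 595 = 595
  H–Cl: 1 × 415 = 415
  Σ(broken) = 4914 kJ
Bonds formed (products):
  C–C: 3 × 340 = 1020
  C–Cl: 1 × 320 = 320
  C–H: 9 × 403 = 3627
  Σ(formed) = 4967 kJ
ΔH = Σ(broken) − Σ(formed) = 4914 − 4967 = −53 kJ
For 3× the reaction as written: 3 × (−53) = −159 kJ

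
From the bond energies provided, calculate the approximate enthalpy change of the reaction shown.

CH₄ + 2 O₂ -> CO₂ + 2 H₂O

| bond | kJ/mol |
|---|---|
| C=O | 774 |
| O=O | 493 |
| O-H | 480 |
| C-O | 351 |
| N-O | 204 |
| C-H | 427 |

ΔH ≈ −774 kJ

Bonds broken (reactants):
  C-H: 4 × 427 = 1708
  O=O: 2 × 493 = 986
  Σ(broken) = 2694 kJ
Bonds formed (products):
  C=O: 2 × 774 = 1548
  O-H: 4 × 480 = 1920
  Σ(formed) = 3468 kJ
ΔH = Σ(broken) − Σ(formed) = 2694 − 3468 = −774 kJ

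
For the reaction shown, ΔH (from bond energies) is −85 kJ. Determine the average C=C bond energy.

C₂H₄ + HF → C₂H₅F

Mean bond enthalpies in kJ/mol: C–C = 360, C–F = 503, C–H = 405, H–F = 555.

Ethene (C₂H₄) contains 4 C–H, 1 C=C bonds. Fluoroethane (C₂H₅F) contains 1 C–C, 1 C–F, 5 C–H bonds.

Let D be the C=C bond energy.
Σ(broken) = 4×405 + 1×D + 1×555 = 2175 + D
Σ(formed) = 1×360 + 1×503 + 5×405 = 2888
ΔH = Σ(broken) − Σ(formed) = (2175 + D) − (2888) = −713 + D
Setting this equal to −85 kJ gives D = 628 kJ/mol.

D(C=C) ≈ 628 kJ/mol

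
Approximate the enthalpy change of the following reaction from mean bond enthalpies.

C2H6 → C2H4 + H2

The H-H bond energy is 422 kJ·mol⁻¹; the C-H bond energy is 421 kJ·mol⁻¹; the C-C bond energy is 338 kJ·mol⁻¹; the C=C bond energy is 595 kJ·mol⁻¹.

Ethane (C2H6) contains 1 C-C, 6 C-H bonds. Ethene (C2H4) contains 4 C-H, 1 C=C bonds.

Bonds broken (reactants):
  C-C: 1 × 338 = 338
  C-H: 6 × 421 = 2526
  Σ(broken) = 2864 kJ
Bonds formed (products):
  C-H: 4 × 421 = 1684
  C=C: 1 × 595 = 595
  H-H: 1 × 422 = 422
  Σ(formed) = 2701 kJ
ΔH = Σ(broken) − Σ(formed) = 2864 − 2701 = +163 kJ

ΔH ≈ +163 kJ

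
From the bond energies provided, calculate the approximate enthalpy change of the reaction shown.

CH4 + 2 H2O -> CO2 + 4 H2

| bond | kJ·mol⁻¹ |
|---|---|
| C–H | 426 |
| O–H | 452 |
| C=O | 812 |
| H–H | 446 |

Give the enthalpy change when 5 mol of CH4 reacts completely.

Bonds broken (reactants):
  C–H: 4 × 426 = 1704
  O–H: 4 × 452 = 1808
  Σ(broken) = 3512 kJ
Bonds formed (products):
  C=O: 2 × 812 = 1624
  H–H: 4 × 446 = 1784
  Σ(formed) = 3408 kJ
ΔH = Σ(broken) − Σ(formed) = 3512 − 3408 = +104 kJ
For 5× the reaction as written: 5 × (+104) = +520 kJ

ΔH = +520 kJ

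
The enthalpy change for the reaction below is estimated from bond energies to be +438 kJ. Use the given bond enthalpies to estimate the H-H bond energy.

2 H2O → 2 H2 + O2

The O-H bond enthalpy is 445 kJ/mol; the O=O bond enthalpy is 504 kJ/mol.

D(H-H) ≈ 419 kJ/mol

Let D be the H-H bond energy.
Σ(broken) = 4×445 = 1780
Σ(formed) = 2×D + 1×504 = 504 + 2D
ΔH = Σ(broken) − Σ(formed) = (1780) − (504 + 2D) = +1276 − 2D
Setting this equal to +438 kJ gives 2D = 838, so D = 419 kJ/mol.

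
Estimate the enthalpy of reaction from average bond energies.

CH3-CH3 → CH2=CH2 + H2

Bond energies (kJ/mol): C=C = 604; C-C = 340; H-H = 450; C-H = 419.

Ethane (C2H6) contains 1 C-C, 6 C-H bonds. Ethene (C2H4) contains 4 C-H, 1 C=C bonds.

ΔH ≈ +124 kJ

Bonds broken (reactants):
  C-C: 1 × 340 = 340
  C-H: 6 × 419 = 2514
  Σ(broken) = 2854 kJ
Bonds formed (products):
  C-H: 4 × 419 = 1676
  C=C: 1 × 604 = 604
  H-H: 1 × 450 = 450
  Σ(formed) = 2730 kJ
ΔH = Σ(broken) − Σ(formed) = 2854 − 2730 = +124 kJ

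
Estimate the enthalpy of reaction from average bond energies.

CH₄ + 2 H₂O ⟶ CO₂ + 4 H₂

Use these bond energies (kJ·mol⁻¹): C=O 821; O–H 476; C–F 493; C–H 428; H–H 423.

ΔH ≈ +282 kJ

Bonds broken (reactants):
  C–H: 4 × 428 = 1712
  O–H: 4 × 476 = 1904
  Σ(broken) = 3616 kJ
Bonds formed (products):
  C=O: 2 × 821 = 1642
  H–H: 4 × 423 = 1692
  Σ(formed) = 3334 kJ
ΔH = Σ(broken) − Σ(formed) = 3616 − 3334 = +282 kJ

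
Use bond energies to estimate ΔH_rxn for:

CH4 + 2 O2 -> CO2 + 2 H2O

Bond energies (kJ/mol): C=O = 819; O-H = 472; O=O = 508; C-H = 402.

Bonds broken (reactants):
  C-H: 4 × 402 = 1608
  O=O: 2 × 508 = 1016
  Σ(broken) = 2624 kJ
Bonds formed (products):
  C=O: 2 × 819 = 1638
  O-H: 4 × 472 = 1888
  Σ(formed) = 3526 kJ
ΔH = Σ(broken) − Σ(formed) = 2624 − 3526 = −902 kJ

ΔH ≈ −902 kJ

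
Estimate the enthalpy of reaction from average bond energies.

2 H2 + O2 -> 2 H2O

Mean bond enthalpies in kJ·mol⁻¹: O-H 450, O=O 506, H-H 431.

Bonds broken (reactants):
  H-H: 2 × 431 = 862
  O=O: 1 × 506 = 506
  Σ(broken) = 1368 kJ
Bonds formed (products):
  O-H: 4 × 450 = 1800
  Σ(formed) = 1800 kJ
ΔH = Σ(broken) − Σ(formed) = 1368 − 1800 = −432 kJ

ΔH ≈ −432 kJ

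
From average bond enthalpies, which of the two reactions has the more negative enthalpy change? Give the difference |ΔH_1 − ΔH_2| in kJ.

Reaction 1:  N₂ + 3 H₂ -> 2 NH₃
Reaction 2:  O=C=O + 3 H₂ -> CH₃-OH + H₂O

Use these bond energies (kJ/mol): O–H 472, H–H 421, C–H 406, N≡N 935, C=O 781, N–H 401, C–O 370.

Reaction 1:
  Bonds broken (reactants):
    H–H: 3 × 421 = 1263
    N≡N: 1 × 935 = 935
    Σ(broken) = 2198 kJ
  Bonds formed (products):
    N–H: 6 × 401 = 2406
    Σ(formed) = 2406 kJ
  ΔH_1 = 2198 − 2406 = −208 kJ
Reaction 2:
  Bonds broken (reactants):
    C=O: 2 × 781 = 1562
    H–H: 3 × 421 = 1263
    Σ(broken) = 2825 kJ
  Bonds formed (products):
    C–H: 3 × 406 = 1218
    C–O: 1 × 370 = 370
    O–H: 3 × 472 = 1416
    Σ(formed) = 3004 kJ
  ΔH_2 = 2825 − 3004 = −179 kJ
ΔH_1 − ΔH_2 = −29 kJ, so reaction 1 has the more negative ΔH; |ΔH_1 − ΔH_2| = 29 kJ.

Reaction 1, by 29 kJ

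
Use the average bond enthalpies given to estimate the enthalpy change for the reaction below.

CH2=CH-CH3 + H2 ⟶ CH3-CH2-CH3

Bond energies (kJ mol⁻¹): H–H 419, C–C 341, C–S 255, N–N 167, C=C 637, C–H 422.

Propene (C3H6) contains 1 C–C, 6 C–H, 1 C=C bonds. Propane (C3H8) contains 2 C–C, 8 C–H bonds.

Bonds broken (reactants):
  C–C: 1 × 341 = 341
  C–H: 6 × 422 = 2532
  C=C: 1 × 637 = 637
  H–H: 1 × 419 = 419
  Σ(broken) = 3929 kJ
Bonds formed (products):
  C–C: 2 × 341 = 682
  C–H: 8 × 422 = 3376
  Σ(formed) = 4058 kJ
ΔH = Σ(broken) − Σ(formed) = 3929 − 4058 = −129 kJ

ΔH ≈ −129 kJ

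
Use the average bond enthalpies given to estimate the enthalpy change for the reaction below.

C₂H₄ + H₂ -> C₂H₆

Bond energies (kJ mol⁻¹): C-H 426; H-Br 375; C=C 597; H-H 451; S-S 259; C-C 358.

ΔH ≈ −162 kJ

Bonds broken (reactants):
  C-H: 4 × 426 = 1704
  C=C: 1 × 597 = 597
  H-H: 1 × 451 = 451
  Σ(broken) = 2752 kJ
Bonds formed (products):
  C-C: 1 × 358 = 358
  C-H: 6 × 426 = 2556
  Σ(formed) = 2914 kJ
ΔH = Σ(broken) − Σ(formed) = 2752 − 2914 = −162 kJ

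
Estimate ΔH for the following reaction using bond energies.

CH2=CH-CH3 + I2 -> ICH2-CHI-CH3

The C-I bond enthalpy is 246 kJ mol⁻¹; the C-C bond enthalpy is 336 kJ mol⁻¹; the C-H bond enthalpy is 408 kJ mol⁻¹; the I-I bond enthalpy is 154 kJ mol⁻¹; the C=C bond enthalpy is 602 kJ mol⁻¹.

Bonds broken (reactants):
  C-C: 1 × 336 = 336
  C-H: 6 × 408 = 2448
  C=C: 1 × 602 = 602
  I-I: 1 × 154 = 154
  Σ(broken) = 3540 kJ
Bonds formed (products):
  C-C: 2 × 336 = 672
  C-H: 6 × 408 = 2448
  C-I: 2 × 246 = 492
  Σ(formed) = 3612 kJ
ΔH = Σ(broken) − Σ(formed) = 3540 − 3612 = −72 kJ

ΔH ≈ −72 kJ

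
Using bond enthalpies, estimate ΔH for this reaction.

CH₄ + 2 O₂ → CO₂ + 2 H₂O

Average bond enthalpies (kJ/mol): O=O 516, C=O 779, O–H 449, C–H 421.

ΔH ≈ −638 kJ

Bonds broken (reactants):
  C–H: 4 × 421 = 1684
  O=O: 2 × 516 = 1032
  Σ(broken) = 2716 kJ
Bonds formed (products):
  C=O: 2 × 779 = 1558
  O–H: 4 × 449 = 1796
  Σ(formed) = 3354 kJ
ΔH = Σ(broken) − Σ(formed) = 2716 − 3354 = −638 kJ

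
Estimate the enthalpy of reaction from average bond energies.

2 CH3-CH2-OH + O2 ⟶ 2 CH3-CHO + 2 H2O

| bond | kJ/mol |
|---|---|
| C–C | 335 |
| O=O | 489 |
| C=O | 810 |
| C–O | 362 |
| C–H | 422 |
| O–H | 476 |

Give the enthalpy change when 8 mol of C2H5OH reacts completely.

Bonds broken (reactants):
  C–C: 2 × 335 = 670
  C–H: 10 × 422 = 4220
  C–O: 2 × 362 = 724
  O–H: 2 × 476 = 952
  O=O: 1 × 489 = 489
  Σ(broken) = 7055 kJ
Bonds formed (products):
  C–C: 2 × 335 = 670
  C–H: 8 × 422 = 3376
  C=O: 2 × 810 = 1620
  O–H: 4 × 476 = 1904
  Σ(formed) = 7570 kJ
ΔH = Σ(broken) − Σ(formed) = 7055 − 7570 = −515 kJ
For 4× the reaction as written: 4 × (−515) = −2060 kJ

ΔH = −2060 kJ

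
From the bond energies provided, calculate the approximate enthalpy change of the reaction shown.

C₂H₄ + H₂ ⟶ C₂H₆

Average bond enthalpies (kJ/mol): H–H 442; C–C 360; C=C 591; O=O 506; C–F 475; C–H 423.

ΔH ≈ −173 kJ

Bonds broken (reactants):
  C–H: 4 × 423 = 1692
  C=C: 1 × 591 = 591
  H–H: 1 × 442 = 442
  Σ(broken) = 2725 kJ
Bonds formed (products):
  C–C: 1 × 360 = 360
  C–H: 6 × 423 = 2538
  Σ(formed) = 2898 kJ
ΔH = Σ(broken) − Σ(formed) = 2725 − 2898 = −173 kJ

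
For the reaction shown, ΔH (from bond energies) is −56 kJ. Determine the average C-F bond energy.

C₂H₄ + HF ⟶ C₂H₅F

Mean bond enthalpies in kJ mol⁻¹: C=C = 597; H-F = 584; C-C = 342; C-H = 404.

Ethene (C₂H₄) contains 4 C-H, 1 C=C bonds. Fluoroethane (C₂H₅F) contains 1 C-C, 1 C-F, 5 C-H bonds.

D(C-F) ≈ 491 kJ/mol

Let D be the C-F bond energy.
Σ(broken) = 4×404 + 1×597 + 1×584 = 2797
Σ(formed) = 1×342 + 1×D + 5×404 = 2362 + D
ΔH = Σ(broken) − Σ(formed) = (2797) − (2362 + D) = +435 − D
Setting this equal to −56 kJ gives D = 491 kJ/mol.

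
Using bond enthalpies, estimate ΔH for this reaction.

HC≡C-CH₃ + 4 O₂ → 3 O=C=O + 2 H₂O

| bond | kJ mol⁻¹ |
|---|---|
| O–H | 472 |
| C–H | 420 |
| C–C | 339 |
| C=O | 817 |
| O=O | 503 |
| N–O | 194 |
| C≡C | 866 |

ΔH ≈ −1893 kJ

Bonds broken (reactants):
  C≡C: 1 × 866 = 866
  C–C: 1 × 339 = 339
  C–H: 4 × 420 = 1680
  O=O: 4 × 503 = 2012
  Σ(broken) = 4897 kJ
Bonds formed (products):
  C=O: 6 × 817 = 4902
  O–H: 4 × 472 = 1888
  Σ(formed) = 6790 kJ
ΔH = Σ(broken) − Σ(formed) = 4897 − 6790 = −1893 kJ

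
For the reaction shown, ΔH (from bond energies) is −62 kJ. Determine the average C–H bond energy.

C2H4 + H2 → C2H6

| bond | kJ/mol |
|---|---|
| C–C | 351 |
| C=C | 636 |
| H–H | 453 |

Let D be the C–H bond energy.
Σ(broken) = 4×D + 1×636 + 1×453 = 1089 + 4D
Σ(formed) = 1×351 + 6×D = 351 + 6D
ΔH = Σ(broken) − Σ(formed) = (1089 + 4D) − (351 + 6D) = +738 − 2D
Setting this equal to −62 kJ gives 2D = 800, so D = 400 kJ/mol.

D(C–H) ≈ 400 kJ/mol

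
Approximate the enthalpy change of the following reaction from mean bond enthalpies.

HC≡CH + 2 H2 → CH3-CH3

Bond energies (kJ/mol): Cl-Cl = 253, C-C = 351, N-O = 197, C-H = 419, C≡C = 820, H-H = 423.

ΔH ≈ −361 kJ

Bonds broken (reactants):
  C≡C: 1 × 820 = 820
  C-H: 2 × 419 = 838
  H-H: 2 × 423 = 846
  Σ(broken) = 2504 kJ
Bonds formed (products):
  C-C: 1 × 351 = 351
  C-H: 6 × 419 = 2514
  Σ(formed) = 2865 kJ
ΔH = Σ(broken) − Σ(formed) = 2504 − 2865 = −361 kJ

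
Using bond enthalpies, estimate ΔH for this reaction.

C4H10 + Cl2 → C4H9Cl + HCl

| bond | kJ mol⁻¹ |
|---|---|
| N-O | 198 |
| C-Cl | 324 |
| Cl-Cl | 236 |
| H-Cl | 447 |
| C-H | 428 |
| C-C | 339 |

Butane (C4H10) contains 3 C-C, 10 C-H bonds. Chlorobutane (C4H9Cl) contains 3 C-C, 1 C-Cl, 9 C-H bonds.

Bonds broken (reactants):
  C-C: 3 × 339 = 1017
  C-H: 10 × 428 = 4280
  Cl-Cl: 1 × 236 = 236
  Σ(broken) = 5533 kJ
Bonds formed (products):
  C-C: 3 × 339 = 1017
  C-Cl: 1 × 324 = 324
  C-H: 9 × 428 = 3852
  H-Cl: 1 × 447 = 447
  Σ(formed) = 5640 kJ
ΔH = Σ(broken) − Σ(formed) = 5533 − 5640 = −107 kJ

ΔH ≈ −107 kJ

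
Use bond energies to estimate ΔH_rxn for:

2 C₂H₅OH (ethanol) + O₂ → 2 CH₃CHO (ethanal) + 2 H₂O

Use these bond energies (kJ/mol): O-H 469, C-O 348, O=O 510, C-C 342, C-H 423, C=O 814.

Bonds broken (reactants):
  C-C: 2 × 342 = 684
  C-H: 10 × 423 = 4230
  C-O: 2 × 348 = 696
  O-H: 2 × 469 = 938
  O=O: 1 × 510 = 510
  Σ(broken) = 7058 kJ
Bonds formed (products):
  C-C: 2 × 342 = 684
  C-H: 8 × 423 = 3384
  C=O: 2 × 814 = 1628
  O-H: 4 × 469 = 1876
  Σ(formed) = 7572 kJ
ΔH = Σ(broken) − Σ(formed) = 7058 − 7572 = −514 kJ

ΔH ≈ −514 kJ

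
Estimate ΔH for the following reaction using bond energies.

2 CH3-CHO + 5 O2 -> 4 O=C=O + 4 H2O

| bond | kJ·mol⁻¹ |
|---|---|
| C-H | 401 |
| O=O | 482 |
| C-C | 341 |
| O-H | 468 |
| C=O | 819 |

ΔH ≈ −2358 kJ

Bonds broken (reactants):
  C-C: 2 × 341 = 682
  C-H: 8 × 401 = 3208
  C=O: 2 × 819 = 1638
  O=O: 5 × 482 = 2410
  Σ(broken) = 7938 kJ
Bonds formed (products):
  C=O: 8 × 819 = 6552
  O-H: 8 × 468 = 3744
  Σ(formed) = 10296 kJ
ΔH = Σ(broken) − Σ(formed) = 7938 − 10296 = −2358 kJ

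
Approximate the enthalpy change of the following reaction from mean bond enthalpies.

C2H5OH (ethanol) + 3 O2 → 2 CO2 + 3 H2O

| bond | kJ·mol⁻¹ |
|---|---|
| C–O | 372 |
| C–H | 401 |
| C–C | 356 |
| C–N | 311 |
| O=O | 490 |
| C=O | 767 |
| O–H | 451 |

ΔH ≈ −1120 kJ

Bonds broken (reactants):
  C–C: 1 × 356 = 356
  C–H: 5 × 401 = 2005
  C–O: 1 × 372 = 372
  O–H: 1 × 451 = 451
  O=O: 3 × 490 = 1470
  Σ(broken) = 4654 kJ
Bonds formed (products):
  C=O: 4 × 767 = 3068
  O–H: 6 × 451 = 2706
  Σ(formed) = 5774 kJ
ΔH = Σ(broken) − Σ(formed) = 4654 − 5774 = −1120 kJ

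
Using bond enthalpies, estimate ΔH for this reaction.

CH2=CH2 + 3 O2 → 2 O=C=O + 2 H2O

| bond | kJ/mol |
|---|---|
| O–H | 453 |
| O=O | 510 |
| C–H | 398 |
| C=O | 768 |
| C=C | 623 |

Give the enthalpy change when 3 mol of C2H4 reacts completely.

ΔH = −3417 kJ

Bonds broken (reactants):
  C–H: 4 × 398 = 1592
  C=C: 1 × 623 = 623
  O=O: 3 × 510 = 1530
  Σ(broken) = 3745 kJ
Bonds formed (products):
  C=O: 4 × 768 = 3072
  O–H: 4 × 453 = 1812
  Σ(formed) = 4884 kJ
ΔH = Σ(broken) − Σ(formed) = 3745 − 4884 = −1139 kJ
For 3× the reaction as written: 3 × (−1139) = −3417 kJ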